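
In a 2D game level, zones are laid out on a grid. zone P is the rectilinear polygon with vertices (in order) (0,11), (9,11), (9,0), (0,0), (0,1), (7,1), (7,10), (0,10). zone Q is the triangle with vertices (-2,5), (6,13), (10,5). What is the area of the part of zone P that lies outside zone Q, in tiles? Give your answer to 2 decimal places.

|zone P| = 36, |zone P∩zone Q| = 11.5.
|zone P ∖ zone Q| = |zone P| − |zone P∩zone Q| = 36 − 11.5 = 24.50.

24.50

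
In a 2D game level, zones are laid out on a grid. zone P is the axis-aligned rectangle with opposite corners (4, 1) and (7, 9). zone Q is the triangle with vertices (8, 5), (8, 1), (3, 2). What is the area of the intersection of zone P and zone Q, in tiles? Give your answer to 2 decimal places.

6.00

The intersection is the polygon with vertices (7,1.2), (4,1.8), (4,2.6), (7,4.4).
By the shoelace formula its area is 6.00.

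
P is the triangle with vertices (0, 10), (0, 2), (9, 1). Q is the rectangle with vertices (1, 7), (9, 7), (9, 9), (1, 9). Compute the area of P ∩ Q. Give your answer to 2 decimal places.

2.00

The intersection is the polygon with vertices (3,7), (1,7), (1,9).
By the shoelace formula its area is 2.00.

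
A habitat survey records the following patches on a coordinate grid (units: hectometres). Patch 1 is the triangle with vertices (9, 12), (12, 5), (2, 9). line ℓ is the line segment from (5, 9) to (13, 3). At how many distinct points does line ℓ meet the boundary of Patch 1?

1

The segment meets the boundary at (8.429,6.429).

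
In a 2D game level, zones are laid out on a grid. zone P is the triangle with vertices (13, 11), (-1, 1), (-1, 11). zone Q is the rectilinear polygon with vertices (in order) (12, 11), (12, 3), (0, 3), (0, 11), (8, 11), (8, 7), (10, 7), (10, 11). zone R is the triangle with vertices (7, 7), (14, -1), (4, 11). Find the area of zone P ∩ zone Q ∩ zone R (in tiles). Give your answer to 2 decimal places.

The intersection is the polygon with vertices (7.154,6.824), (7,7), (4,11), (7.358,6.97).
By the shoelace formula its area is 0.70.

0.70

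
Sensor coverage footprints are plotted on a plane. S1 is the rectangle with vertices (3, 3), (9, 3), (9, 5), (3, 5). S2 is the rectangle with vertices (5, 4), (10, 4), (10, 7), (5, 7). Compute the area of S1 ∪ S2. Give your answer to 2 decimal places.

By inclusion–exclusion:
Individual areas: |S1| = 12, |S2| = 15.
|S1∩S2|: x∈[5,9], y∈[4,5] → 4·1 = 4.
|S1 ∪ S2| = 27 − 4 = 23.00.

23.00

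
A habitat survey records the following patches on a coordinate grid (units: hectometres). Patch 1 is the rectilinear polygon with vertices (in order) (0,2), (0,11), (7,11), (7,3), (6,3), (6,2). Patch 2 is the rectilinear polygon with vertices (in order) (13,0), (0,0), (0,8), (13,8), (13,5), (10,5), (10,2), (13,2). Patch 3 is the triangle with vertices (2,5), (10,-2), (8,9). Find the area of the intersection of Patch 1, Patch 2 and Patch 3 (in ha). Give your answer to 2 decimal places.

17.11

The intersection is the polygon with vertices (7,8), (7,3), (6,3), (6,2), (5.429,2), (2,5), (6.5,8).
By the shoelace formula its area is 17.11.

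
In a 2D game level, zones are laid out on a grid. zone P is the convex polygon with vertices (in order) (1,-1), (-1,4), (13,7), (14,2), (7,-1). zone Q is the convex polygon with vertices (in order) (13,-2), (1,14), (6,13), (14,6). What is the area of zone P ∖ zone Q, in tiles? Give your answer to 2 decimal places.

56.19

|zone P| = 81, |zone P∩zone Q| = 24.8135.
|zone P ∖ zone Q| = |zone P| − |zone P∩zone Q| = 81 − 24.8135 = 56.19.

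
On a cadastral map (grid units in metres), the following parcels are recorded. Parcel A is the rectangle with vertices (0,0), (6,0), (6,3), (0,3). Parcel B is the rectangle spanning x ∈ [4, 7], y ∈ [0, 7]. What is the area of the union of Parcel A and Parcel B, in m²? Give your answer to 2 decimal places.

By inclusion–exclusion:
Individual areas: |Parcel A| = 18, |Parcel B| = 21.
|Parcel A∩Parcel B|: x∈[4,6], y∈[0,3] → 2·3 = 6.
|Parcel A ∪ Parcel B| = 39 − 6 = 33.00.

33.00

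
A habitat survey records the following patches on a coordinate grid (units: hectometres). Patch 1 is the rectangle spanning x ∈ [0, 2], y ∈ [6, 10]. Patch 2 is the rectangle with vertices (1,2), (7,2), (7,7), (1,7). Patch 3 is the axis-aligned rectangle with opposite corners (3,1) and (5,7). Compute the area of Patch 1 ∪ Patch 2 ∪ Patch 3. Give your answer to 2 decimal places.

By inclusion–exclusion:
Individual areas: |Patch 1| = 8, |Patch 2| = 30, |Patch 3| = 12.
|Patch 1∩Patch 2|: x∈[1,2], y∈[6,7] → 1·1 = 1.
|Patch 1∩Patch 3| = 0 (no overlap).
|Patch 2∩Patch 3|: x∈[3,5], y∈[2,7] → 2·5 = 10.
|Patch 1∩Patch 2∩Patch 3| = 0.
|Patch 1 ∪ Patch 2 ∪ Patch 3| = 50 − 11 + 0 = 39.00.

39.00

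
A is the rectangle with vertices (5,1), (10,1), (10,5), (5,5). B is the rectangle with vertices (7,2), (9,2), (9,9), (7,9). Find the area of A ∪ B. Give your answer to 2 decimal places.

28.00

By inclusion–exclusion:
Individual areas: |A| = 20, |B| = 14.
|A∩B|: x∈[7,9], y∈[2,5] → 2·3 = 6.
|A ∪ B| = 34 − 6 = 28.00.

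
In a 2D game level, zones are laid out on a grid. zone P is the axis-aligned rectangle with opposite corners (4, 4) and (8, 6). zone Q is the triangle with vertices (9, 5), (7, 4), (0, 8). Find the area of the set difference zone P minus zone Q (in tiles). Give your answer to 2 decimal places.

|zone P| = 8, |zone P∩zone Q| = 4.5119.
|zone P ∖ zone Q| = |zone P| − |zone P∩zone Q| = 8 − 4.5119 = 3.49.

3.49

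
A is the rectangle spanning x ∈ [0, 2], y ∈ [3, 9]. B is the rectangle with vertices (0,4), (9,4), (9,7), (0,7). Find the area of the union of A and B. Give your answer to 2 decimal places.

33.00

By inclusion–exclusion:
Individual areas: |A| = 12, |B| = 27.
|A∩B|: x∈[0,2], y∈[4,7] → 2·3 = 6.
|A ∪ B| = 39 − 6 = 33.00.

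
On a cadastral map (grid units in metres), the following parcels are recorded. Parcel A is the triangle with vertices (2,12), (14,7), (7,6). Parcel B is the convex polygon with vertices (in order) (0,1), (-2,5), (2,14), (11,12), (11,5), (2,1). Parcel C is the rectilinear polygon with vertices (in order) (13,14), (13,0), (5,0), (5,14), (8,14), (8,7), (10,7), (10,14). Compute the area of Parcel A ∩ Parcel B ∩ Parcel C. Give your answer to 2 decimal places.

13.29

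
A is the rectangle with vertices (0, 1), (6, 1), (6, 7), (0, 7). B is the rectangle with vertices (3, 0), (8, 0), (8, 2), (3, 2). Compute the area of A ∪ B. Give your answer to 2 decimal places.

By inclusion–exclusion:
Individual areas: |A| = 36, |B| = 10.
|A∩B|: x∈[3,6], y∈[1,2] → 3·1 = 3.
|A ∪ B| = 46 − 3 = 43.00.

43.00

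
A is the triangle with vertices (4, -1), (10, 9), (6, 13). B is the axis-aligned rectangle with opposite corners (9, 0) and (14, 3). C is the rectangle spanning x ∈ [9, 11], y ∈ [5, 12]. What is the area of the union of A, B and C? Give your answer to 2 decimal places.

By inclusion–exclusion:
Individual areas: |A| = 32, |B| = 15, |C| = 14.
|A∩B| = 0.
|A∩C| = 1.3333.
|B∩C| = 0 (no overlap).
|A∩B∩C| = 0.
|A ∪ B ∪ C| = 61 − 1.3333 + 0 = 59.67.

59.67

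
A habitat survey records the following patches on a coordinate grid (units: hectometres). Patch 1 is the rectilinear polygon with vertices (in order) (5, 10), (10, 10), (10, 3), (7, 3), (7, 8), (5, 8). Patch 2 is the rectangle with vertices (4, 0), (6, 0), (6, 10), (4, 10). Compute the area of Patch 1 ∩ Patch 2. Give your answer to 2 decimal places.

2.00

The intersection is the polygon with vertices (6,10), (6,8), (5,8), (5,10).
By the shoelace formula its area is 2.00.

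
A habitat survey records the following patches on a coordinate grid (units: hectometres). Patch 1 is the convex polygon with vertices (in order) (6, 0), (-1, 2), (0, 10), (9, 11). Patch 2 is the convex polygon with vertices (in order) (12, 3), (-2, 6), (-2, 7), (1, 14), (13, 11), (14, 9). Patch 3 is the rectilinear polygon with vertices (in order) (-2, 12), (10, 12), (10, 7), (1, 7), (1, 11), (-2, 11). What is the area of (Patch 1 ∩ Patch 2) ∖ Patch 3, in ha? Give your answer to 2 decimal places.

|Patch 1 ∩ Patch 2| = 47.256.
|(Patch 1 ∩ Patch 2) ∩ Patch 3| = 26.2626.
|(Patch 1 ∩ Patch 2) ∖ Patch 3| = 47.256 − 26.2626 = 20.99.

20.99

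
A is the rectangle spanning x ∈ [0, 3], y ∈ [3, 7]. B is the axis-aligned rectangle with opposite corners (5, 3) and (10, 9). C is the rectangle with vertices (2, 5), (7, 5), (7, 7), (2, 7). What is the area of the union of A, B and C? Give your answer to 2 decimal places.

By inclusion–exclusion:
Individual areas: |A| = 12, |B| = 30, |C| = 10.
|A∩B| = 0 (no overlap).
|A∩C|: x∈[2,3], y∈[5,7] → 1·2 = 2.
|B∩C|: x∈[5,7], y∈[5,7] → 2·2 = 4.
|A∩B∩C| = 0.
|A ∪ B ∪ C| = 52 − 6 + 0 = 46.00.

46.00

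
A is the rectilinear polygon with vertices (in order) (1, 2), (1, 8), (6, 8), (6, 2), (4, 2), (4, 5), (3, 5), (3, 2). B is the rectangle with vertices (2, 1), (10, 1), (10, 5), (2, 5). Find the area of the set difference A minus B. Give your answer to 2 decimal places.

|A| = 27, |A∩B| = 9.
|A ∖ B| = |A| − |A∩B| = 27 − 9 = 18.00.

18.00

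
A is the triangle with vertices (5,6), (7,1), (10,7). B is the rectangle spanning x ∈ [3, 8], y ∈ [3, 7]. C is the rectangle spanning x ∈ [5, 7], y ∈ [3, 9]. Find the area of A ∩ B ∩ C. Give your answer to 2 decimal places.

4.60

The intersection is the polygon with vertices (7,6.4), (7,3), (6.2,3), (5,6).
By the shoelace formula its area is 4.60.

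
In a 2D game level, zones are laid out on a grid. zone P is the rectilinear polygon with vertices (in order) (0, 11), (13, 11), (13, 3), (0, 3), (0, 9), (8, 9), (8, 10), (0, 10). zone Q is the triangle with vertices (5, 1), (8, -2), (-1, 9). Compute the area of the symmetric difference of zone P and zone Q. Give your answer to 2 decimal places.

96.66

|zone P| = 96, |zone Q| = 3, |zone P∩zone Q| = 1.1717.
|zone P △ zone Q| = |zone P| + |zone Q| − 2·|zone P∩zone Q| = 96 + 3 − 2.3434 = 96.66.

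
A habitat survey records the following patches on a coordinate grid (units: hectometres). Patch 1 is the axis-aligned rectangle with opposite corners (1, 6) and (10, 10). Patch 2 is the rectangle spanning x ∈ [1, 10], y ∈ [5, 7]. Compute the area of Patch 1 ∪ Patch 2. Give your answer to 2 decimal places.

45.00

By inclusion–exclusion:
Individual areas: |Patch 1| = 36, |Patch 2| = 18.
|Patch 1∩Patch 2|: x∈[1,10], y∈[6,7] → 9·1 = 9.
|Patch 1 ∪ Patch 2| = 54 − 9 = 45.00.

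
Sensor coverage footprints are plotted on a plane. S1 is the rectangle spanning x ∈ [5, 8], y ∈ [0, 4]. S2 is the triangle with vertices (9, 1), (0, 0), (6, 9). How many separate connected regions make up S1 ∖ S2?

S1 ∖ S2 splits into 2 disjoint pieces (area 2.1667, area 0.0208).

2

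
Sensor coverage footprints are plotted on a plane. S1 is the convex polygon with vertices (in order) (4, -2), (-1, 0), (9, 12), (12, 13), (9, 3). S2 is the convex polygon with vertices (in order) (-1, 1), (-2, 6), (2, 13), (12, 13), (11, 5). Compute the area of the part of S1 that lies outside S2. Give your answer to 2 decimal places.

|S1| = 76, |S1∩S2| = 47.114.
|S1 ∖ S2| = |S1| − |S1∩S2| = 76 − 47.114 = 28.89.

28.89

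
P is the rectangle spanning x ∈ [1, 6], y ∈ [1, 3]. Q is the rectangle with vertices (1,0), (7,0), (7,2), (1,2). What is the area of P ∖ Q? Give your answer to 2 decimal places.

5.00

|P∩Q|: x∈[1,6], y∈[1,2] → 5·1 = 5.
|P| = 10.
|P ∖ Q| = |P| − |P∩Q| = 10 − 5 = 5.00.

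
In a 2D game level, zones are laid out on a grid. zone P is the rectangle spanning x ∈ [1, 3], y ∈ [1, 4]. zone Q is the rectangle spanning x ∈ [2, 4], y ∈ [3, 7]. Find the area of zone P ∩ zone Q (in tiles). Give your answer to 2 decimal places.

|zone P∩zone Q|: x∈[2,3], y∈[3,4] → 1·1 = 1.

1.00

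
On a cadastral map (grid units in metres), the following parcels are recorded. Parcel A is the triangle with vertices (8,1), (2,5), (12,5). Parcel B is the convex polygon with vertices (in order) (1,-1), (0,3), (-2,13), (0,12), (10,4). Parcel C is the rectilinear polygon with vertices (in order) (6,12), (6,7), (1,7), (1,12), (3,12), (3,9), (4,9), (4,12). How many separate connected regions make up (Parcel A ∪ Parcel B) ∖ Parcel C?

2

(Parcel A ∪ Parcel B) ∖ Parcel C splits into 2 disjoint pieces (area 70.4735, area 0.225).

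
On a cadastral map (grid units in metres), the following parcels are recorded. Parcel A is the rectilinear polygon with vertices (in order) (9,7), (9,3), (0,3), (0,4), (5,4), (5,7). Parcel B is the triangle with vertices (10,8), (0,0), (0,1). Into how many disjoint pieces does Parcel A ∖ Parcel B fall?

3

Parcel A ∖ Parcel B splits into 3 disjoint pieces (area 11, area 3.5714, area 4.4643).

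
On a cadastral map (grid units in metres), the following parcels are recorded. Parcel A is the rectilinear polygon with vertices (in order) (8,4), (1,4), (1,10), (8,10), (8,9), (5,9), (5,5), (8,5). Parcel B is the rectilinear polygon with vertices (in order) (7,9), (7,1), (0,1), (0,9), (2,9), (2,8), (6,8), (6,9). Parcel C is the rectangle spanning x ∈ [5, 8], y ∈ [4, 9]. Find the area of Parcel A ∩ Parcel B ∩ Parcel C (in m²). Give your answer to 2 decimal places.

2.00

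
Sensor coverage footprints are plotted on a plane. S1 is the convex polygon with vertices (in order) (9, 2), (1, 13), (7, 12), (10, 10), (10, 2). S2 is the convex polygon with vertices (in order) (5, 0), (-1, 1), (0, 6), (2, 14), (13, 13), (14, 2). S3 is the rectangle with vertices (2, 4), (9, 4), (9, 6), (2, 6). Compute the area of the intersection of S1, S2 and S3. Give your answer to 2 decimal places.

4.36

The intersection is the polygon with vertices (6.091,6), (9,6), (9,4), (7.545,4).
By the shoelace formula its area is 4.36.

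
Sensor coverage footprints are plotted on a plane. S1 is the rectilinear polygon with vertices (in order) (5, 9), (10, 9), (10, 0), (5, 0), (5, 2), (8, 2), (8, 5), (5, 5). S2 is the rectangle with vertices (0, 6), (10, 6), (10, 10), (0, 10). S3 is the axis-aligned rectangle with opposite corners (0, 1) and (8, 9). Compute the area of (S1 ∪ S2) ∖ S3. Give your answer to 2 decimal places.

|S1 ∪ S2| = 61.
|(S1 ∪ S2) ∩ S3| = 30.
|(S1 ∪ S2) ∖ S3| = 61 − 30 = 31.00.

31.00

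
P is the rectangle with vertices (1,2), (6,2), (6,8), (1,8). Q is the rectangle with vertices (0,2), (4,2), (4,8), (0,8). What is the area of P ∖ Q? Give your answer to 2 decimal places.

12.00

|P∩Q|: x∈[1,4], y∈[2,8] → 3·6 = 18.
|P| = 30.
|P ∖ Q| = |P| − |P∩Q| = 30 − 18 = 12.00.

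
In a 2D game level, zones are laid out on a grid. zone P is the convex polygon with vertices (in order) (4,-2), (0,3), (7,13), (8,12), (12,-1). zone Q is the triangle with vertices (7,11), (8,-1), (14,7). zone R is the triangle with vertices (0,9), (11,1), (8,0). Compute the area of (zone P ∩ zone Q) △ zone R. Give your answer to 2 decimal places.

|zone P ∩ zone Q| = 23.6897.
|(zone P ∩ zone Q) ∩ zone R| = 4.473.
|(zone P ∩ zone Q) △ zone R| = 23.6897 + 17.5 − 8.946 = 32.24.

32.24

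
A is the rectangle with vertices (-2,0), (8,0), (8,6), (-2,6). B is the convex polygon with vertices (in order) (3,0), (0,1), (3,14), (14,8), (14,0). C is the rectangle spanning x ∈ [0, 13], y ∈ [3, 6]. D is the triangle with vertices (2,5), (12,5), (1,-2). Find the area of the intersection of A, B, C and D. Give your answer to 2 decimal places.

The intersection is the polygon with vertices (1.714,3), (2,5), (8,5), (8,3).
By the shoelace formula its area is 12.29.

12.29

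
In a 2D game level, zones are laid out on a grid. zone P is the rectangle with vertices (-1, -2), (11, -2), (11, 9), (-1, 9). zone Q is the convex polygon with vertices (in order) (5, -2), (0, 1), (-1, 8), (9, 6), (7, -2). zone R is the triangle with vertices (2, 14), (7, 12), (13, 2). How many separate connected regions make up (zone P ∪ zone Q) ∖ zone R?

2

(zone P ∪ zone Q) ∖ zone R splits into 2 disjoint pieces (area 121.3598, area 4.0333).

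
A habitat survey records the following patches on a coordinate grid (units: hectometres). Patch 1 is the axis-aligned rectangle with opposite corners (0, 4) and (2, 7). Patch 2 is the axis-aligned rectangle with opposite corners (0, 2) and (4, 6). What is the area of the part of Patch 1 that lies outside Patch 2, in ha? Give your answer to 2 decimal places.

|Patch 1∩Patch 2|: x∈[0,2], y∈[4,6] → 2·2 = 4.
|Patch 1| = 6.
|Patch 1 ∖ Patch 2| = |Patch 1| − |Patch 1∩Patch 2| = 6 − 4 = 2.00.

2.00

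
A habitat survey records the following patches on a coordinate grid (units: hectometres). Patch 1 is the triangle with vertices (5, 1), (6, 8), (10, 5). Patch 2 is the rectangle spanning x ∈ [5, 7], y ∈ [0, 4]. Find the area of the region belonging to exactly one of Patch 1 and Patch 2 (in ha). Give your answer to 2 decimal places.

15.99

|Patch 1| = 15.5, |Patch 2| = 8, |Patch 1∩Patch 2| = 3.7571.
|Patch 1 △ Patch 2| = |Patch 1| + |Patch 2| − 2·|Patch 1∩Patch 2| = 15.5 + 8 − 7.5143 = 15.99.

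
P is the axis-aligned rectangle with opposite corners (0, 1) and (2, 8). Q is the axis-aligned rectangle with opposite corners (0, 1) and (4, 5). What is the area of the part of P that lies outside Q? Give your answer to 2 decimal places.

6.00

|P∩Q|: x∈[0,2], y∈[1,5] → 2·4 = 8.
|P| = 14.
|P ∖ Q| = |P| − |P∩Q| = 14 − 8 = 6.00.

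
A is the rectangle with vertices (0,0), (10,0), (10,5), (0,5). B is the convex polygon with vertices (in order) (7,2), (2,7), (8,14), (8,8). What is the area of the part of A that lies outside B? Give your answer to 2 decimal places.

44.75

|A| = 50, |A∩B| = 5.25.
|A ∖ B| = |A| − |A∩B| = 50 − 5.25 = 44.75.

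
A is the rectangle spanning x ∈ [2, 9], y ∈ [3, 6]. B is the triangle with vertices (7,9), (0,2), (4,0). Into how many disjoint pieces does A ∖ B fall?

A ∖ B splits into 2 disjoint pieces (area 10.5, area 2).

2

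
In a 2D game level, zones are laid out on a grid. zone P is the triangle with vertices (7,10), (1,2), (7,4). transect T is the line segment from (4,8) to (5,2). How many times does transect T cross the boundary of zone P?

2

The segment meets the boundary at (4.789,3.263), (4.273,6.364).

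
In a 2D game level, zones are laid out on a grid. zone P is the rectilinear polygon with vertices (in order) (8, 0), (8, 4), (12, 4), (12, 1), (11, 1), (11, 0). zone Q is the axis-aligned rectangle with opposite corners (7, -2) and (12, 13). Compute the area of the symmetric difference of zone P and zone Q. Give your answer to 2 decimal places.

60.00

|zone P| = 15, |zone Q| = 75, |zone P∩zone Q| = 15.
|zone P △ zone Q| = |zone P| + |zone Q| − 2·|zone P∩zone Q| = 15 + 75 − 30 = 60.00.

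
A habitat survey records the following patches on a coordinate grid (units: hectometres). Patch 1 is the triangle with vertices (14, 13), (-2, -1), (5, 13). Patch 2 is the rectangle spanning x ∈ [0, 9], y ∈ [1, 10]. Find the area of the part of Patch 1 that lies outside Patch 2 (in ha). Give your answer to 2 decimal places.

27.47

|Patch 1| = 63, |Patch 1∩Patch 2| = 35.5268.
|Patch 1 ∖ Patch 2| = |Patch 1| − |Patch 1∩Patch 2| = 63 − 35.5268 = 27.47.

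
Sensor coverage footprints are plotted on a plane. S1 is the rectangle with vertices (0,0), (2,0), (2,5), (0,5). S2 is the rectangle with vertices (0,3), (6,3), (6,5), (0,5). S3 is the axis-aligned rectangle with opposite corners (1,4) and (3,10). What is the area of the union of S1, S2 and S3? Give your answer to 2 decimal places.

28.00

By inclusion–exclusion:
Individual areas: |S1| = 10, |S2| = 12, |S3| = 12.
|S1∩S2|: x∈[0,2], y∈[3,5] → 2·2 = 4.
|S1∩S3|: x∈[1,2], y∈[4,5] → 1·1 = 1.
|S2∩S3|: x∈[1,3], y∈[4,5] → 2·1 = 2.
|S1∩S2∩S3| = 1.
|S1 ∪ S2 ∪ S3| = 34 − 7 + 1 = 28.00.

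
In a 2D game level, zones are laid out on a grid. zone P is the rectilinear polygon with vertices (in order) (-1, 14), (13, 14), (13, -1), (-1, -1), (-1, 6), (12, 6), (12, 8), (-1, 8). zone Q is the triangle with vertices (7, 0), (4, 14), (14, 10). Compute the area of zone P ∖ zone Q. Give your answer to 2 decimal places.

133.46

|zone P| = 184, |zone P∩zone Q| = 50.5429.
|zone P ∖ zone Q| = |zone P| − |zone P∩zone Q| = 184 − 50.5429 = 133.46.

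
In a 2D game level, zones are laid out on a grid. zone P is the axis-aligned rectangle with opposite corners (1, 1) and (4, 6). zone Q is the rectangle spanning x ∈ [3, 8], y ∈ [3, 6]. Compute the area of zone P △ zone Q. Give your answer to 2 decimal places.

|zone P∩zone Q|: x∈[3,4], y∈[3,6] → 1·3 = 3.
|zone P △ zone Q| = |zone P| + |zone Q| − 2·|zone P∩zone Q| = 15 + 15 − 6 = 24.00.

24.00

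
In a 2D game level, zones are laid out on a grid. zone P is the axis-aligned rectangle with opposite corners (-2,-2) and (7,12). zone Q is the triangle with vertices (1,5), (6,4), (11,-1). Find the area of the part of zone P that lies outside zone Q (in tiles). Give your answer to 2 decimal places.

|zone P| = 126, |zone P∩zone Q| = 6.8.
|zone P ∖ zone Q| = |zone P| − |zone P∩zone Q| = 126 − 6.8 = 119.20.

119.20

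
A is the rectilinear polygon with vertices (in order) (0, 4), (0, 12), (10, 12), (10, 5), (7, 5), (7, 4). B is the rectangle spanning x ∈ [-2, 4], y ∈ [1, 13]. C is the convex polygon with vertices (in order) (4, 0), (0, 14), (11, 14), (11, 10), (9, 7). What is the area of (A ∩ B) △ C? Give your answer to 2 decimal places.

86.93

|A ∩ B| = 32.
|(A ∩ B) ∩ C| = 18.2857.
|(A ∩ B) △ C| = 32 + 91.5 − 36.5714 = 86.93.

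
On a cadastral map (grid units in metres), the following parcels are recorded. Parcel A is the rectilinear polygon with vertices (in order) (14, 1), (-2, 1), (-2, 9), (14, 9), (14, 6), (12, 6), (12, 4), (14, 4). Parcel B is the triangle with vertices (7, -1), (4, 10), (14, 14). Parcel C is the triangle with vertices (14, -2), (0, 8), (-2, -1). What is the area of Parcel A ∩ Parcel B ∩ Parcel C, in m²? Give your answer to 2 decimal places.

The intersection is the polygon with vertices (5.645,3.968), (8.4,2), (7.933,1), (6.455,1).
By the shoelace formula its area is 4.03.

4.03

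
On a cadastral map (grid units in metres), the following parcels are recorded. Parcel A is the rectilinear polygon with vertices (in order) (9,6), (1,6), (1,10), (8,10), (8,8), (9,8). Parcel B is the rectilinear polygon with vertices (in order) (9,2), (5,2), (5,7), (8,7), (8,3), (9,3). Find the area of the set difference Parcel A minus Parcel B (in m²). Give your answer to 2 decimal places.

27.00

|Parcel A| = 30, |Parcel A∩Parcel B| = 3.
|Parcel A ∖ Parcel B| = |Parcel A| − |Parcel A∩Parcel B| = 30 − 3 = 27.00.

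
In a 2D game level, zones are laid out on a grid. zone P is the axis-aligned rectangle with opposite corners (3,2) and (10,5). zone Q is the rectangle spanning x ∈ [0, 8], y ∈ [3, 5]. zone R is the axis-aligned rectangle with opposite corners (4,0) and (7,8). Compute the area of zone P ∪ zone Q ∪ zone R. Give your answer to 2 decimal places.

42.00

By inclusion–exclusion:
Individual areas: |zone P| = 21, |zone Q| = 16, |zone R| = 24.
|zone P∩zone Q|: x∈[3,8], y∈[3,5] → 5·2 = 10.
|zone P∩zone R|: x∈[4,7], y∈[2,5] → 3·3 = 9.
|zone Q∩zone R|: x∈[4,7], y∈[3,5] → 3·2 = 6.
|zone P∩zone Q∩zone R| = 6.
|zone P ∪ zone Q ∪ zone R| = 61 − 25 + 6 = 42.00.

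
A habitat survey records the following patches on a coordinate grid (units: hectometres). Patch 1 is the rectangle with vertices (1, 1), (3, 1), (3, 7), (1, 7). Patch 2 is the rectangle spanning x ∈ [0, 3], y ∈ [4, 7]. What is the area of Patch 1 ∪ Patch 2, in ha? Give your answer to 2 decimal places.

By inclusion–exclusion:
Individual areas: |Patch 1| = 12, |Patch 2| = 9.
|Patch 1∩Patch 2|: x∈[1,3], y∈[4,7] → 2·3 = 6.
|Patch 1 ∪ Patch 2| = 21 − 6 = 15.00.

15.00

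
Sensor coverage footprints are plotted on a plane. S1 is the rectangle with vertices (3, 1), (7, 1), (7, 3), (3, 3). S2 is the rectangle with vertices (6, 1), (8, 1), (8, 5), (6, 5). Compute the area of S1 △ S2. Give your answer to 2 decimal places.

|S1∩S2|: x∈[6,7], y∈[1,3] → 1·2 = 2.
|S1 △ S2| = |S1| + |S2| − 2·|S1∩S2| = 8 + 8 − 4 = 12.00.

12.00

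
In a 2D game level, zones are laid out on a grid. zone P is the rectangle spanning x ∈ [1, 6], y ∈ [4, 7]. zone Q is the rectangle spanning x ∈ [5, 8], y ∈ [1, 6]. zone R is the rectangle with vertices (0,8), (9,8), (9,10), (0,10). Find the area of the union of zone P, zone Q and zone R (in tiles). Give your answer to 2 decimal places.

By inclusion–exclusion:
Individual areas: |zone P| = 15, |zone Q| = 15, |zone R| = 18.
|zone P∩zone Q|: x∈[5,6], y∈[4,6] → 1·2 = 2.
|zone P∩zone R| = 0 (no overlap).
|zone Q∩zone R| = 0 (no overlap).
|zone P∩zone Q∩zone R| = 0.
|zone P ∪ zone Q ∪ zone R| = 48 − 2 + 0 = 46.00.

46.00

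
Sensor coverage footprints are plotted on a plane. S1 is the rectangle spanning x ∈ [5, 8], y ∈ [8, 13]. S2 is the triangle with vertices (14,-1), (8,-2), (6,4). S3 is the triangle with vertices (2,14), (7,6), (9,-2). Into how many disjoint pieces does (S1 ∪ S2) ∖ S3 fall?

(S1 ∪ S2) ∖ S3 splits into 3 disjoint pieces (area 14.55, area 12.4133, area 3.9868).

3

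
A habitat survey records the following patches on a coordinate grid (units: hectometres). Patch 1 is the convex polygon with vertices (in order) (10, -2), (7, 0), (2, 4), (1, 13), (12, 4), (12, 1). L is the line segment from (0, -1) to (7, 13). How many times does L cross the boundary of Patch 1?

The segment meets the boundary at (5.258,9.516), (2.357,3.714).

2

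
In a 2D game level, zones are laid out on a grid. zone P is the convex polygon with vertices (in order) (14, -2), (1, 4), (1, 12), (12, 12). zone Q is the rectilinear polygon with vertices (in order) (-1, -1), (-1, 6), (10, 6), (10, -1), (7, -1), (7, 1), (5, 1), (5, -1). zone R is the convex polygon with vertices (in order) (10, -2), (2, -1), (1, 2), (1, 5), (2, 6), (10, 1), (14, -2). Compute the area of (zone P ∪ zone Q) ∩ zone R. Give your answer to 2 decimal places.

39.31

|zone P ∪ zone Q| = 165.3077.
|(zone P ∪ zone Q) ∩ zone R| = 39.31.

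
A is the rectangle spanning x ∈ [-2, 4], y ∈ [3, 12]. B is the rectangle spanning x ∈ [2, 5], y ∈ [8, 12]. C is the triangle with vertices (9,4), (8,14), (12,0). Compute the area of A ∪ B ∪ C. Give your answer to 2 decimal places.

71.00

By inclusion–exclusion:
Individual areas: |A| = 54, |B| = 12, |C| = 13.
|A∩B|: x∈[2,4], y∈[8,12] → 2·4 = 8.
|A∩C| = 0.
|B∩C| = 0.
|A∩B∩C| = 0.
|A ∪ B ∪ C| = 79 − 8 + 0 = 71.00.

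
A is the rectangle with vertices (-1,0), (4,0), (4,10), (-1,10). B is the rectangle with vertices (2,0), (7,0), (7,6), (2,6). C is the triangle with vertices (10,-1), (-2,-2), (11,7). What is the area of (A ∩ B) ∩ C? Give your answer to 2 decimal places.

2.92

The region (A ∩ B) ∩ C is the polygon with vertices (2,0), (2,0.769), (4,2.154), (4,0).
By the shoelace formula its area is 2.92.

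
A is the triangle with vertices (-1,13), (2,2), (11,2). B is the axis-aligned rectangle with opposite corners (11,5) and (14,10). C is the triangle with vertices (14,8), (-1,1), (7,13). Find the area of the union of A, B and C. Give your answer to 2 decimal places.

102.43

By inclusion–exclusion:
Individual areas: |A| = 49.5, |B| = 15, |C| = 62.
|A∩B| = 0.
|A∩C| = 18.7712.
|B∩C| = 5.3.
|A∩B∩C| = 0.
|A ∪ B ∪ C| = 126.5 − 24.0712 + 0 = 102.43.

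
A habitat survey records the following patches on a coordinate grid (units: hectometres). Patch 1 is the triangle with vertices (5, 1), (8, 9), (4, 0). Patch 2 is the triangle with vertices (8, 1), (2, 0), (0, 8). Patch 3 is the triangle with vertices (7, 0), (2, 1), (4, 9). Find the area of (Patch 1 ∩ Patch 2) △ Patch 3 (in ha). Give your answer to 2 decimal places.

|Patch 1 ∩ Patch 2| = 1.2553.
|(Patch 1 ∩ Patch 2) ∩ Patch 3| = 1.2188.
|(Patch 1 ∩ Patch 2) △ Patch 3| = 1.2553 + 21 − 2.4375 = 19.82.

19.82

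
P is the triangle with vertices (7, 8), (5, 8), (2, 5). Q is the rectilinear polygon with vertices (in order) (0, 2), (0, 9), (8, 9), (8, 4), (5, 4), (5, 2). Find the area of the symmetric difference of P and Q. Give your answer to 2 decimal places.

|P| = 3, |Q| = 50, |P∩Q| = 3.
|P △ Q| = |P| + |Q| − 2·|P∩Q| = 3 + 50 − 6 = 47.00.

47.00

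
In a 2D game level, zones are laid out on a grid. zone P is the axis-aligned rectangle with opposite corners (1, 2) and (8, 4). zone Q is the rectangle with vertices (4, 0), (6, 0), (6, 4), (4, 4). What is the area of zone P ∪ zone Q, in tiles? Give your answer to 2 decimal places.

By inclusion–exclusion:
Individual areas: |zone P| = 14, |zone Q| = 8.
|zone P∩zone Q|: x∈[4,6], y∈[2,4] → 2·2 = 4.
|zone P ∪ zone Q| = 22 − 4 = 18.00.

18.00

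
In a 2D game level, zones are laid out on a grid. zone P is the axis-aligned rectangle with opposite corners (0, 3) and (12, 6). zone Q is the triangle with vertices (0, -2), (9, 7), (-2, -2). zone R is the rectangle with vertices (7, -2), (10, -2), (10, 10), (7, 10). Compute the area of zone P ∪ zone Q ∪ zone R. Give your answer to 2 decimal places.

By inclusion–exclusion:
Individual areas: |zone P| = 36, |zone Q| = 9, |zone R| = 36.
|zone P∩zone Q| = 1.6667.
|zone P∩zone R|: x∈[7,10], y∈[3,6] → 3·3 = 9.
|zone Q∩zone R| = 0.3636.
|zone P∩zone Q∩zone R| = 0.2525.
|zone P ∪ zone Q ∪ zone R| = 81 − 11.0303 + 0.2525 = 70.22.

70.22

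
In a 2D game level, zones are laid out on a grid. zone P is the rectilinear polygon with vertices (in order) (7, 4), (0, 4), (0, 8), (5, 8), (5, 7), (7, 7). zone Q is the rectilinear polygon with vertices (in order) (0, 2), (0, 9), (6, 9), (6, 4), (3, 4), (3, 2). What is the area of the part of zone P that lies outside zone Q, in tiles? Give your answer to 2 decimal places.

3.00

|zone P| = 26, |zone P∩zone Q| = 23.
|zone P ∖ zone Q| = |zone P| − |zone P∩zone Q| = 26 − 23 = 3.00.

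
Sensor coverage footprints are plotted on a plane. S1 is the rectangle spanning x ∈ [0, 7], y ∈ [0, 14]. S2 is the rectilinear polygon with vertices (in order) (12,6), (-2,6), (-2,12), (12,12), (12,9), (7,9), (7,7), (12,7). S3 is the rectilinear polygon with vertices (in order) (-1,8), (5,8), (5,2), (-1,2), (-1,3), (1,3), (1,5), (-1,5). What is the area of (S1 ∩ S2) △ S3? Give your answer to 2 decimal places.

54.00

|S1 ∩ S2| = 42.
|(S1 ∩ S2) ∩ S3| = 10.
|(S1 ∩ S2) △ S3| = 42 + 32 − 20 = 54.00.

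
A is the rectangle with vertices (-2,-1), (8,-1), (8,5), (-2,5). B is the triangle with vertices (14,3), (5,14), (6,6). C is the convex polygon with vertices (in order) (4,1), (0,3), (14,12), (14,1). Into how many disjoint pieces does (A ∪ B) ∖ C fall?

(A ∪ B) ∖ C splits into 2 disjoint pieces (area 35.1111, area 12.7438).

2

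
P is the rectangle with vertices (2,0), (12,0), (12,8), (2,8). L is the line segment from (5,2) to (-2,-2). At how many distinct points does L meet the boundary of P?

1

The segment meets the boundary at (2,0.286).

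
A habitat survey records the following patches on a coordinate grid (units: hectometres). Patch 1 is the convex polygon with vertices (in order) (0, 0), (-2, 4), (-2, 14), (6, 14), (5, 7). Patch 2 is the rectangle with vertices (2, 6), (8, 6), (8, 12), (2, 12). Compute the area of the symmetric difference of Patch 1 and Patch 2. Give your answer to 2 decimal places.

77.14

|Patch 1| = 80, |Patch 2| = 36, |Patch 1∩Patch 2| = 19.4286.
|Patch 1 △ Patch 2| = |Patch 1| + |Patch 2| − 2·|Patch 1∩Patch 2| = 80 + 36 − 38.8571 = 77.14.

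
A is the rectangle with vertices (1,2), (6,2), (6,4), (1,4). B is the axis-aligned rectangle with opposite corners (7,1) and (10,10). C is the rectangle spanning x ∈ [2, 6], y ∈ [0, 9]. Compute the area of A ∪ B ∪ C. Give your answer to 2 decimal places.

65.00

By inclusion–exclusion:
Individual areas: |A| = 10, |B| = 27, |C| = 36.
|A∩B| = 0 (no overlap).
|A∩C|: x∈[2,6], y∈[2,4] → 4·2 = 8.
|B∩C| = 0 (no overlap).
|A∩B∩C| = 0.
|A ∪ B ∪ C| = 73 − 8 + 0 = 65.00.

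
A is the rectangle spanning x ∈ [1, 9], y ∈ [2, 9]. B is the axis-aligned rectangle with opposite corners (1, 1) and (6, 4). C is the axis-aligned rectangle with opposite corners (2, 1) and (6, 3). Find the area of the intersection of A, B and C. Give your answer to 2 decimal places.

4.00

The intersection is the polygon with vertices (6,2), (2,2), (2,3), (6,3).
By the shoelace formula its area is 4.00.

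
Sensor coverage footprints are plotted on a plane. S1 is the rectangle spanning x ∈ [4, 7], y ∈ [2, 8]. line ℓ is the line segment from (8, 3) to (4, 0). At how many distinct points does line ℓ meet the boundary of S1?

2

The segment meets the boundary at (6.667,2), (7,2.25).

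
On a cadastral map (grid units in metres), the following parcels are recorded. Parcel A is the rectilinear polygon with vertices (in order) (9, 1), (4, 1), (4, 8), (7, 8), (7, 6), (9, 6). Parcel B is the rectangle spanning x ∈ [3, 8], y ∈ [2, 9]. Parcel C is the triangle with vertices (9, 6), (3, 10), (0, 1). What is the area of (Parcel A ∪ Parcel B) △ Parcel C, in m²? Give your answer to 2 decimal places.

35.17

|Parcel A ∪ Parcel B| = 44.
|(Parcel A ∪ Parcel B) ∩ Parcel C| = 20.9167.
|(Parcel A ∪ Parcel B) △ Parcel C| = 44 + 33 − 41.8333 = 35.17.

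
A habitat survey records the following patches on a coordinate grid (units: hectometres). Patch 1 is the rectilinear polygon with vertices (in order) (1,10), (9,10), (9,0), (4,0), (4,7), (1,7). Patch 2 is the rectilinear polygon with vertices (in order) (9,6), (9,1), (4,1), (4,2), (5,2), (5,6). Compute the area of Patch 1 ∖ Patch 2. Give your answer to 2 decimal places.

|Patch 1| = 59, |Patch 1∩Patch 2| = 21.
|Patch 1 ∖ Patch 2| = |Patch 1| − |Patch 1∩Patch 2| = 59 − 21 = 38.00.

38.00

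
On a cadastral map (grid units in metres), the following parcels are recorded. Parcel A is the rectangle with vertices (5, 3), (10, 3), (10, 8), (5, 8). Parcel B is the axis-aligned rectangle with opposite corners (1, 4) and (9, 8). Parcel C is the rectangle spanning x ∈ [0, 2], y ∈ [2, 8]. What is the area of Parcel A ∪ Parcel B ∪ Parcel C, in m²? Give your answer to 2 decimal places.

49.00

By inclusion–exclusion:
Individual areas: |Parcel A| = 25, |Parcel B| = 32, |Parcel C| = 12.
|Parcel A∩Parcel B|: x∈[5,9], y∈[4,8] → 4·4 = 16.
|Parcel A∩Parcel C| = 0 (no overlap).
|Parcel B∩Parcel C|: x∈[1,2], y∈[4,8] → 1·4 = 4.
|Parcel A∩Parcel B∩Parcel C| = 0.
|Parcel A ∪ Parcel B ∪ Parcel C| = 69 − 20 + 0 = 49.00.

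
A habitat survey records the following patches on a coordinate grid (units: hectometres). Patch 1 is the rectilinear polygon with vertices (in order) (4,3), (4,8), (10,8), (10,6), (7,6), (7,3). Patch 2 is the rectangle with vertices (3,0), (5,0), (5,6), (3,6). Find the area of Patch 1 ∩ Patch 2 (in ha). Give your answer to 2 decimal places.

3.00

The intersection is the polygon with vertices (4,6), (5,6), (5,3), (4,3).
By the shoelace formula its area is 3.00.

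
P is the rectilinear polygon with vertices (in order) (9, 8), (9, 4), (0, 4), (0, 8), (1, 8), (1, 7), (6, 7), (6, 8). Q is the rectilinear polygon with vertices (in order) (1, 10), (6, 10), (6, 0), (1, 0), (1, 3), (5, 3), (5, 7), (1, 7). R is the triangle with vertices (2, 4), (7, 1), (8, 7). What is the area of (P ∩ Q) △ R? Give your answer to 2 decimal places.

|P ∩ Q| = 3.
|(P ∩ Q) ∩ R| = 1.75.
|(P ∩ Q) △ R| = 3 + 16.5 − 3.5 = 16.00.

16.00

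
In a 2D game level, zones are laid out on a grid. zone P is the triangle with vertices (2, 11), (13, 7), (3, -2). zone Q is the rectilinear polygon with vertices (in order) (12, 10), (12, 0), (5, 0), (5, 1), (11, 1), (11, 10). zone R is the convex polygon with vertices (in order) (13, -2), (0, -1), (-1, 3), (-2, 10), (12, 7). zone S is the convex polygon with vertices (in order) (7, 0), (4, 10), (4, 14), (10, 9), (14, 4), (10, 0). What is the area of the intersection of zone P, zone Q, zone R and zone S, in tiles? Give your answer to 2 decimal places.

1.34

The intersection is the polygon with vertices (11,5.2), (11,7.214), (11.517,7.103), (12,6.5), (12,6.1).
By the shoelace formula its area is 1.34.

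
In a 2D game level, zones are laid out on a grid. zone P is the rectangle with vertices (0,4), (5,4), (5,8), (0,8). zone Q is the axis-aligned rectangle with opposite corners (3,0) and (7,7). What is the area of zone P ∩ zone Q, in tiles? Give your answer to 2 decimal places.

|zone P∩zone Q|: x∈[3,5], y∈[4,7] → 2·3 = 6.

6.00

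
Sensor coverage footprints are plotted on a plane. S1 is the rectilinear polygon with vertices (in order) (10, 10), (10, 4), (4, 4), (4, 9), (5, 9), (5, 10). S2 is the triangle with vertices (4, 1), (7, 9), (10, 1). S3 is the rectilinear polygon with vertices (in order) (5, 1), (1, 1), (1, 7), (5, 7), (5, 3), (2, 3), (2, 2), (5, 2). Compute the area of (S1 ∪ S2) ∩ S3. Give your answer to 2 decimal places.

3.90

|S1 ∪ S2| = 49.625.
|(S1 ∪ S2) ∩ S3| = 3.90.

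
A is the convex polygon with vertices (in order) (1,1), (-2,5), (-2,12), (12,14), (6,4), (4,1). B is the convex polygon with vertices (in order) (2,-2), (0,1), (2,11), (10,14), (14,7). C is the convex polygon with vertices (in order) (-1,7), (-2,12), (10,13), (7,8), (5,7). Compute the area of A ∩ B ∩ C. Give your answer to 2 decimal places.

32.39

The intersection is the polygon with vertices (2,11), (6.571,12.714), (10,13), (7,8), (5,7), (1.2,7).
By the shoelace formula its area is 32.39.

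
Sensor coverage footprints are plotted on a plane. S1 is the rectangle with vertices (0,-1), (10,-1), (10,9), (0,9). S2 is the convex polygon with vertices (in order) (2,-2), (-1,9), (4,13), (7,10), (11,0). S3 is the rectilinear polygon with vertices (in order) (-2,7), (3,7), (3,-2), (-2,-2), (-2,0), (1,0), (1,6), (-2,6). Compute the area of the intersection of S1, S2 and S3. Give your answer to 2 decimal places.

The intersection is the polygon with vertices (1.727,-1), (1,1.667), (1,6), (0,6), (0,7), (3,7), (3,-1).
By the shoelace formula its area is 16.03.

16.03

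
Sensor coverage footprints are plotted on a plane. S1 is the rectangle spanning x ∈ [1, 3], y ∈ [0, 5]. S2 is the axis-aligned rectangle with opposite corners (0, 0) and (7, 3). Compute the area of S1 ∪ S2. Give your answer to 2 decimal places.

By inclusion–exclusion:
Individual areas: |S1| = 10, |S2| = 21.
|S1∩S2|: x∈[1,3], y∈[0,3] → 2·3 = 6.
|S1 ∪ S2| = 31 − 6 = 25.00.

25.00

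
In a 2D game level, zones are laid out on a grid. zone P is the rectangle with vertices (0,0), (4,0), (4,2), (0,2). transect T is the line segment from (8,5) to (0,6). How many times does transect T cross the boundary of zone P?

0

The segment lies entirely outside zone P and never meets its boundary.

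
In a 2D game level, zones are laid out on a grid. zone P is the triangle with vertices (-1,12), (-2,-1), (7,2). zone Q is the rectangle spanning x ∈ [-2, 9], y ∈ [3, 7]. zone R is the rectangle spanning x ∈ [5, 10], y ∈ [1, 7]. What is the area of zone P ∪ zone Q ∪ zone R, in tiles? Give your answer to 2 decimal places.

88.18

By inclusion–exclusion:
Individual areas: |zone P| = 57, |zone Q| = 44, |zone R| = 30.
|zone P∩zone Q| = 24.5538.
|zone P∩zone R| = 3.1667.
|zone Q∩zone R|: x∈[5,9], y∈[3,7] → 4·4 = 16.
|zone P∩zone Q∩zone R| = 0.9.
|zone P ∪ zone Q ∪ zone R| = 131 − 43.7205 + 0.9 = 88.18.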